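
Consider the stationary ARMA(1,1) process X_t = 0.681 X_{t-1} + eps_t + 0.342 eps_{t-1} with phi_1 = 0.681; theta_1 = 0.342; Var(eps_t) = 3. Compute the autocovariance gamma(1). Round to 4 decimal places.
\gamma(1) = 7.0561

Multiply the model equation by X_{t-k} and take expectations. With theta_0 = psi_0 = 1 and psi_j the MA(infinity) weights, this gives
  gamma(k) - sum_i phi_i gamma(k-i) = c_k,
  c_k = sigma^2 * sum_{j=k..q} theta_j psi_{j-k}   (c_k = 0 for k > q),
using gamma(-m) = gamma(m).
psi-weights needed (psi_j = theta_j + sum_i phi_i psi_{j-i}):
  psi_1 = theta_1 + phi_1 = 0.342 + (0.681) = 1.023
Right-hand sides:
  c_0 = sigma^2 (1 + theta_1 psi_1) = 3 * (1 + (0.342)(1.023)) = 3 * 1.349866 = 4.049598
  c_1 = sigma^2 theta_1 = 3 * (0.342) = 1.026
  c_2 = 0
Equations for k = 0 and k = 1 (AR order 1):
  gamma(0) = phi_1 gamma(1) + c_0
  gamma(1) = phi_1 gamma(0) + c_1
Substituting the second into the first: gamma(0) (1 - phi_1^2) = c_0 + phi_1 c_1, so
  gamma(0) = (c_0 + phi_1 c_1) / (1 - phi_1^2) = (4.049598 + (0.681)(1.026)) / (1 - (0.681)^2) = 4.748304 / 0.536239 = 8.854828.
  gamma(1) = phi_1 gamma(0) + c_1 = (0.681)(8.854828) + (1.026) = 7.056138.
Therefore gamma(1) = 7.0561 (to 4 decimal places).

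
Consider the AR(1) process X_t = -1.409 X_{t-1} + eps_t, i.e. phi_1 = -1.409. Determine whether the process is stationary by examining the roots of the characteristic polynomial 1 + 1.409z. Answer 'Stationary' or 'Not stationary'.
\text{Not stationary}

The AR(p) characteristic polynomial is P(z) = 1 + 1.409z.
Stationarity requires all roots to lie outside the unit circle, i.e. |z| > 1 for every root.
This is linear in z: 1 + (1.409) z = 0  =>  z = -1/(1.409) = -0.709723,  |z| = 0.709723.
Moduli of all roots: 0.7097.
All moduli strictly greater than 1? No.
Verdict: Not stationary.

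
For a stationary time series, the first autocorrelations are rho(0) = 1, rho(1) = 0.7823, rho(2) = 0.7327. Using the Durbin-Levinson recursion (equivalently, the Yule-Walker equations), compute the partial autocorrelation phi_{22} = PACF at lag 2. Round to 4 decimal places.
\phi_{22} = 0.3111

The PACF at lag k is phi_{kk}, the last component of the solution
to the Yule-Walker system G_k phi = r_k where
  (G_k)_{ij} = rho(|i - j|), (r_k)_i = rho(i), i,j = 1..k.
Equivalently, Durbin-Levinson gives phi_{kk} iteratively:
  phi_{11} = rho(1)
  phi_{kk} = [rho(k) - sum_{j=1..k-1} phi_{k-1,j} rho(k-j)]
            / [1 - sum_{j=1..k-1} phi_{k-1,j} rho(j)],
  phi_{k,j} = phi_{k-1,j} - phi_{kk} phi_{k-1,k-j},  j = 1..k-1.
Step k = 1:
  phi_11 = rho(1) = 0.7823.
Step k = 2:
  phi_22 = [rho(2) - phi_11 rho(1)] / [1 - phi_11 rho(1)] = [0.7327 - (0.7823)(0.7823)] / [1 - (0.7823)(0.7823)]
         = 0.12070671 / 0.38800671 = 0.3111.
Therefore phi_{22} = 0.3111.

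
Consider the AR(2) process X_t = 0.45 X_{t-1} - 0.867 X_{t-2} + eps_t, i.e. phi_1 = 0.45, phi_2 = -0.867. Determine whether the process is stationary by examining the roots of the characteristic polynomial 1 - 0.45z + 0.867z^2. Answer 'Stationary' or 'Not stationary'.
\text{Stationary}

The AR(p) characteristic polynomial is P(z) = 1 - 0.45z + 0.867z^2.
Stationarity requires all roots to lie outside the unit circle, i.e. |z| > 1 for every root.
Set 1 + (-0.45) z + (0.867) z^2 = 0, i.e. a z^2 + b z + c = 0 with a = 0.867, b = -0.45, c = 1.
Discriminant D = b^2 - 4ac = (-0.45)^2 - 4*(0.867)*1 = 0.2025 - (3.468) = -3.2655.
D < 0, so the roots are the complex-conjugate pair z = (-b +/- i sqrt(-D)) / (2a) = 0.2595 +/- 1.0421i.
For a conjugate pair |z|^2 = z * conj(z) = (product of roots) = c/a = 1/(0.867) = 1.153403, so |z| = sqrt(1.153403) = 1.074 for both roots.
Moduli of all roots: 1.0740, 1.0740.
All moduli strictly greater than 1? Yes.
Verdict: Stationary.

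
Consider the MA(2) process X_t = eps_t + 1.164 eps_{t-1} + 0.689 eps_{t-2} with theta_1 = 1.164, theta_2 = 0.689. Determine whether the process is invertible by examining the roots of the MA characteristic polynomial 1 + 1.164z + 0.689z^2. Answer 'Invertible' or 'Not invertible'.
\text{Invertible}

The MA(q) characteristic polynomial is P(z) = 1 + 1.164z + 0.689z^2.
Invertibility requires all roots to lie outside the unit circle, i.e. |z| > 1 for every root.
Set 1 + (1.164) z + (0.689) z^2 = 0, i.e. a z^2 + b z + c = 0 with a = 0.689, b = 1.164, c = 1.
Discriminant D = b^2 - 4ac = (1.164)^2 - 4*(0.689)*1 = 1.354896 - (2.756) = -1.401104.
D < 0, so the roots are the complex-conjugate pair z = (-b +/- i sqrt(-D)) / (2a) = -0.8447 +/- 0.859i.
For a conjugate pair |z|^2 = z * conj(z) = (product of roots) = c/a = 1/(0.689) = 1.451379, so |z| = sqrt(1.451379) = 1.2047 for both roots.
Moduli of all roots: 1.2047, 1.2047.
All moduli strictly greater than 1? Yes.
Verdict: Invertible.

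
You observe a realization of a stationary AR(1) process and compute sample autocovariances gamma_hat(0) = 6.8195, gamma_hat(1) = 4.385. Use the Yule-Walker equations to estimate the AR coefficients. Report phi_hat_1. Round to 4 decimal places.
\hat\phi_{1} = 0.6430

The Yule-Walker equations for an AR(p) process read, in matrix form,
  Gamma_p phi = r_p,   with   (Gamma_p)_{ij} = gamma(|i - j|),
                       (r_p)_i = gamma(i),   i,j = 1..p.
Substitute the sample gammas (Toeplitz matrix and right-hand side of size 1):
  Gamma_p = [[6.8195]]
  r_p     = [4.385]
With p = 1 this is the single equation gamma(0) phi_1 = gamma(1):
  phi_hat_1 = gamma(1) / gamma(0) = 4.385 / 6.8195 = 0.6430.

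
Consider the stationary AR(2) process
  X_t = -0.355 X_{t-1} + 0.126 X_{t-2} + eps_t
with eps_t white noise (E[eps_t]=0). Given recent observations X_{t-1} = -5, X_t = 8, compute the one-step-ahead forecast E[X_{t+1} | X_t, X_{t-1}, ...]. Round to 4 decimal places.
E[X_{t+1} \mid \mathcal F_t] = -3.4700

For an AR(p) model X_t = c + sum_i phi_i X_{t-i} + eps_t, the
one-step-ahead conditional mean is
  E[X_{t+1} | X_t, ...] = c + sum_i phi_i X_{t+1-i}.
Substitute known values:
  E[X_{t+1} | ...] = (-0.355) * (8) + (0.126) * (-5)
                   = -3.4700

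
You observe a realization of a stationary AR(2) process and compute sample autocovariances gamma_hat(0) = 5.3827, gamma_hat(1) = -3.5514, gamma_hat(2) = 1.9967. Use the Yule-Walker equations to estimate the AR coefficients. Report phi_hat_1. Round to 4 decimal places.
\hat\phi_{1} = -0.7350

The Yule-Walker equations for an AR(p) process read, in matrix form,
  Gamma_p phi = r_p,   with   (Gamma_p)_{ij} = gamma(|i - j|),
                       (r_p)_i = gamma(i),   i,j = 1..p.
Substitute the sample gammas (Toeplitz matrix and right-hand side of size 2):
  Gamma_p = [[5.3827, -3.5514], [-3.5514, 5.3827]]
  r_p     = [-3.5514, 1.9967]
Written out:
  5.3827 phi_1 - 3.5514 phi_2 = -3.5514
  -3.5514 phi_1 + 5.3827 phi_2 = 1.9967
Solve by Cramer's rule:
  det = gamma(0)^2 - gamma(1)^2 = (5.3827)^2 - (-3.5514)^2 = 28.97345929 - 12.61244196 = 16.36101733
  phi_hat_1 = [gamma(1) gamma(0) - gamma(1) gamma(2)] / det = [(-3.5514)(5.3827) - (-3.5514)(1.9967)] / 16.36101733 = -12.0250404 / 16.36101733 = -0.735
  phi_hat_2 = [gamma(0) gamma(2) - gamma(1)^2] / det = [(5.3827)(1.9967) - (-3.5514)^2] / 16.36101733 = -1.86480487 / 16.36101733 = -0.114
So phi_hat = [-0.7350, -0.1140].
Therefore phi_hat_1 = -0.7350.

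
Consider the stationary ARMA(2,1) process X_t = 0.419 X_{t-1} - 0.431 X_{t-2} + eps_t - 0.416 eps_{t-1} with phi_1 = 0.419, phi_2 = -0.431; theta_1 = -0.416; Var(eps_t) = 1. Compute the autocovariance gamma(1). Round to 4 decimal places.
\gamma(1) = 0.0749

Multiply the model equation by X_{t-k} and take expectations. With theta_0 = psi_0 = 1 and psi_j the MA(infinity) weights, this gives
  gamma(k) - sum_i phi_i gamma(k-i) = c_k,
  c_k = sigma^2 * sum_{j=k..q} theta_j psi_{j-k}   (c_k = 0 for k > q),
using gamma(-m) = gamma(m).
psi-weights needed (psi_j = theta_j + sum_i phi_i psi_{j-i}):
  psi_1 = theta_1 + phi_1 = -0.416 + (0.419) = 0.003
Right-hand sides:
  c_0 = sigma^2 (1 + theta_1 psi_1) = 1 * (1 + (-0.416)(0.003)) = 1 * 0.998752 = 0.998752
  c_1 = sigma^2 theta_1 = 1 * (-0.416) = -0.416
  c_2 = 0
Equations for k = 0, 1, 2 (AR order 2, c_2 = 0):
  (E0) gamma(0) = phi_1 gamma(1) + phi_2 gamma(2) + c_0
  (E1) gamma(1) = phi_1 gamma(0) + phi_2 gamma(1) + c_1
  (E2) gamma(2) = phi_1 gamma(1) + phi_2 gamma(0)
From (E1): gamma(1) = A gamma(0) + B with
  A = phi_1 / (1 - phi_2) = 0.419 / 1.431 = 0.292802,   B = c_1 / (1 - phi_2) = -0.416 / 1.431 = -0.290706.
Insert (E2) into (E0): gamma(0) (1 - phi_2^2) = phi_1 (1 + phi_2) gamma(1) + c_0.
  phi_1 (1 + phi_2) = (0.419)(0.569) = 0.238411,   1 - phi_2^2 = 0.814239.
Replace gamma(1) by A gamma(0) + B and collect gamma(0):
  gamma(0) [0.814239 - (0.238411)(0.292802)] = (0.238411)(-0.290706) + 0.998752
  gamma(0) * 0.744432 = 0.929445
  gamma(0) = 0.929445 / 0.744432 = 1.248529.
  gamma(1) = A gamma(0) + B = (0.292802)(1.248529) + (-0.290706) = 0.074866.
Therefore gamma(1) = 0.0749 (to 4 decimal places).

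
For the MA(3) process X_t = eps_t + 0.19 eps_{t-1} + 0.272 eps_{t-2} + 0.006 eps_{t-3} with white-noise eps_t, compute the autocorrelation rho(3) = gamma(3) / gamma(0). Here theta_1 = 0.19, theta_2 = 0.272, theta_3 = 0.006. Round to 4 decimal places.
\rho(3) = 0.0054

For an MA(q) process with theta_0 = 1, the autocovariance is
  gamma(k) = sigma^2 * sum_{i=0..q-k} theta_i * theta_{i+k},
and rho(k) = gamma(k) / gamma(0). Sigma^2 cancels.
  numerator   = (1)*(0.006) = 0.006.
  denominator = (1)^2 + (0.19)^2 + (0.272)^2 + (0.006)^2 = 1.11012.
  rho(3) = 0.006 / 1.11012 = 0.0054.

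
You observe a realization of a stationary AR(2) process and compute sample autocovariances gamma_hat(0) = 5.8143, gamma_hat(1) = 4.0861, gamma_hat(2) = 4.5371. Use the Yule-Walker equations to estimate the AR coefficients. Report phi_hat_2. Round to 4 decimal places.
\hat\phi_{2} = 0.5660

The Yule-Walker equations for an AR(p) process read, in matrix form,
  Gamma_p phi = r_p,   with   (Gamma_p)_{ij} = gamma(|i - j|),
                       (r_p)_i = gamma(i),   i,j = 1..p.
Substitute the sample gammas (Toeplitz matrix and right-hand side of size 2):
  Gamma_p = [[5.8143, 4.0861], [4.0861, 5.8143]]
  r_p     = [4.0861, 4.5371]
Written out:
  5.8143 phi_1 + 4.0861 phi_2 = 4.0861
  4.0861 phi_1 + 5.8143 phi_2 = 4.5371
Solve by Cramer's rule:
  det = gamma(0)^2 - gamma(1)^2 = (5.8143)^2 - (4.0861)^2 = 33.80608449 - 16.69621321 = 17.10987128
  phi_hat_1 = [gamma(1) gamma(0) - gamma(1) gamma(2)] / det = [(4.0861)(5.8143) - (4.0861)(4.5371)] / 17.10987128 = 5.21876692 / 17.10987128 = 0.305
  phi_hat_2 = [gamma(0) gamma(2) - gamma(1)^2] / det = [(5.8143)(4.5371) - (4.0861)^2] / 17.10987128 = 9.68384732 / 17.10987128 = 0.566
So phi_hat = [0.3050, 0.5660].
Therefore phi_hat_2 = 0.5660.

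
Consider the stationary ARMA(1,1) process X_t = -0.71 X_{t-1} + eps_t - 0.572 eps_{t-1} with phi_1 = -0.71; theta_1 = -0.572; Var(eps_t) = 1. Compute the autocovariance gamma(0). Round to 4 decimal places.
\gamma(0) = 4.3142

Multiply the model equation by X_{t-k} and take expectations. With theta_0 = psi_0 = 1 and psi_j the MA(infinity) weights, this gives
  gamma(k) - sum_i phi_i gamma(k-i) = c_k,
  c_k = sigma^2 * sum_{j=k..q} theta_j psi_{j-k}   (c_k = 0 for k > q),
using gamma(-m) = gamma(m).
psi-weights needed (psi_j = theta_j + sum_i phi_i psi_{j-i}):
  psi_1 = theta_1 + phi_1 = -0.572 + (-0.71) = -1.282
Right-hand sides:
  c_0 = sigma^2 (1 + theta_1 psi_1) = 1 * (1 + (-0.572)(-1.282)) = 1 * 1.733304 = 1.733304
  c_1 = sigma^2 theta_1 = 1 * (-0.572) = -0.572
  c_2 = 0
Equations for k = 0 and k = 1 (AR order 1):
  gamma(0) = phi_1 gamma(1) + c_0
  gamma(1) = phi_1 gamma(0) + c_1
Substituting the second into the first: gamma(0) (1 - phi_1^2) = c_0 + phi_1 c_1, so
  gamma(0) = (c_0 + phi_1 c_1) / (1 - phi_1^2) = (1.733304 + (-0.71)(-0.572)) / (1 - (-0.71)^2) = 2.139424 / 0.4959 = 4.314225.
Therefore gamma(0) = 4.3142 (to 4 decimal places).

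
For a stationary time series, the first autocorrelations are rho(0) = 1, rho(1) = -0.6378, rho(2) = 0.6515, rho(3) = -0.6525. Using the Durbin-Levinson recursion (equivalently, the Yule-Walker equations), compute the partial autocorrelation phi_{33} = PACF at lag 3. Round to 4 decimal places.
\phi_{33} = -0.2951

The PACF at lag k is phi_{kk}, the last component of the solution
to the Yule-Walker system G_k phi = r_k where
  (G_k)_{ij} = rho(|i - j|), (r_k)_i = rho(i), i,j = 1..k.
Equivalently, Durbin-Levinson gives phi_{kk} iteratively:
  phi_{11} = rho(1)
  phi_{kk} = [rho(k) - sum_{j=1..k-1} phi_{k-1,j} rho(k-j)]
            / [1 - sum_{j=1..k-1} phi_{k-1,j} rho(j)],
  phi_{k,j} = phi_{k-1,j} - phi_{kk} phi_{k-1,k-j},  j = 1..k-1.
Step k = 1:
  phi_11 = rho(1) = -0.6378.
Step k = 2:
  phi_22 = [rho(2) - phi_11 rho(1)] / [1 - phi_11 rho(1)] = [0.6515 - (-0.6378)(-0.6378)] / [1 - (-0.6378)(-0.6378)]
         = 0.24471116 / 0.59321116 = 0.412519.
  Update: phi_21 = phi_11 - phi_22 phi_11 = -0.6378 - (0.412519)(-0.6378) = -0.374695.
Step k = 3:
  phi_33 = [rho(3) - phi_21 rho(2) - phi_22 rho(1)] / [1 - phi_21 rho(1) - phi_22 rho(2)]
    numerator   = -0.6525 - (-0.374695)(0.6515) - (0.412519)(-0.6378) = -0.14528123
    denominator = 1 - (-0.374695)(-0.6378) - (0.412519)(0.6515) = 0.49226304
  phi_33 = -0.14528123 / 0.49226304 = -0.2951.
Therefore phi_{33} = -0.2951.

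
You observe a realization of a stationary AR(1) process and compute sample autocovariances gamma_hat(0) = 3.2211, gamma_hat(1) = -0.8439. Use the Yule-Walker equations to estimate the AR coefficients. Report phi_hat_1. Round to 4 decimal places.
\hat\phi_{1} = -0.2620

The Yule-Walker equations for an AR(p) process read, in matrix form,
  Gamma_p phi = r_p,   with   (Gamma_p)_{ij} = gamma(|i - j|),
                       (r_p)_i = gamma(i),   i,j = 1..p.
Substitute the sample gammas (Toeplitz matrix and right-hand side of size 1):
  Gamma_p = [[3.2211]]
  r_p     = [-0.8439]
With p = 1 this is the single equation gamma(0) phi_1 = gamma(1):
  phi_hat_1 = gamma(1) / gamma(0) = -0.8439 / 3.2211 = -0.2620.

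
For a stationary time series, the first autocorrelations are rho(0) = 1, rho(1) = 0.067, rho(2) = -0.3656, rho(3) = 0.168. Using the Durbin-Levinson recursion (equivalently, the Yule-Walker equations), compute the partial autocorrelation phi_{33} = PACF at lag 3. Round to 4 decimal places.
\phi_{33} = 0.2640

The PACF at lag k is phi_{kk}, the last component of the solution
to the Yule-Walker system G_k phi = r_k where
  (G_k)_{ij} = rho(|i - j|), (r_k)_i = rho(i), i,j = 1..k.
Equivalently, Durbin-Levinson gives phi_{kk} iteratively:
  phi_{11} = rho(1)
  phi_{kk} = [rho(k) - sum_{j=1..k-1} phi_{k-1,j} rho(k-j)]
            / [1 - sum_{j=1..k-1} phi_{k-1,j} rho(j)],
  phi_{k,j} = phi_{k-1,j} - phi_{kk} phi_{k-1,k-j},  j = 1..k-1.
Step k = 1:
  phi_11 = rho(1) = 0.067.
Step k = 2:
  phi_22 = [rho(2) - phi_11 rho(1)] / [1 - phi_11 rho(1)] = [-0.3656 - (0.067)(0.067)] / [1 - (0.067)(0.067)]
         = -0.370089 / 0.995511 = -0.371758.
  Update: phi_21 = phi_11 - phi_22 phi_11 = 0.067 - (-0.371758)(0.067) = 0.091908.
Step k = 3:
  phi_33 = [rho(3) - phi_21 rho(2) - phi_22 rho(1)] / [1 - phi_21 rho(1) - phi_22 rho(2)]
    numerator   = 0.168 - (0.091908)(-0.3656) - (-0.371758)(0.067) = 0.22650926
    denominator = 1 - (0.091908)(0.067) - (-0.371758)(-0.3656) = 0.85792752
  phi_33 = 0.22650926 / 0.85792752 = 0.264.
Therefore phi_{33} = 0.2640.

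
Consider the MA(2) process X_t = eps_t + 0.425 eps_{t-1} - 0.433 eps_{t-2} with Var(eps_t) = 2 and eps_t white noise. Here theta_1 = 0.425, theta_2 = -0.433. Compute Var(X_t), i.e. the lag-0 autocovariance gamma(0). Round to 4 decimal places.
\gamma(0) = 2.7362

For an MA(q) process X_t = eps_t + sum_i theta_i eps_{t-i} with
Var(eps_t) = sigma^2, the variance is
  gamma(0) = sigma^2 * (1 + sum_i theta_i^2).
  sum_i theta_i^2 = (0.425)^2 + (-0.433)^2 = 0.180625 + 0.187489 = 0.368114.
  gamma(0) = 2 * (1 + 0.368114) = 2 * 1.368114 = 2.736228, which rounds to 2.7362.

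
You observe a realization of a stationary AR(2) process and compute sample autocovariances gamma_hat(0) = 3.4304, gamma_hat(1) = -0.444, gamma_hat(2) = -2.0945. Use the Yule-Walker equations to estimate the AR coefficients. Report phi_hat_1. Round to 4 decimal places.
\hat\phi_{1} = -0.2120

The Yule-Walker equations for an AR(p) process read, in matrix form,
  Gamma_p phi = r_p,   with   (Gamma_p)_{ij} = gamma(|i - j|),
                       (r_p)_i = gamma(i),   i,j = 1..p.
Substitute the sample gammas (Toeplitz matrix and right-hand side of size 2):
  Gamma_p = [[3.4304, -0.444], [-0.444, 3.4304]]
  r_p     = [-0.444, -2.0945]
Written out:
  3.4304 phi_1 - 0.444 phi_2 = -0.444
  -0.444 phi_1 + 3.4304 phi_2 = -2.0945
Solve by Cramer's rule:
  det = gamma(0)^2 - gamma(1)^2 = (3.4304)^2 - (-0.444)^2 = 11.76764416 - 0.197136 = 11.57050816
  phi_hat_1 = [gamma(1) gamma(0) - gamma(1) gamma(2)] / det = [(-0.444)(3.4304) - (-0.444)(-2.0945)] / 11.57050816 = -2.4530556 / 11.57050816 = -0.212
  phi_hat_2 = [gamma(0) gamma(2) - gamma(1)^2] / det = [(3.4304)(-2.0945) - (-0.444)^2] / 11.57050816 = -7.3821088 / 11.57050816 = -0.638
So phi_hat = [-0.2120, -0.6380].
Therefore phi_hat_1 = -0.2120.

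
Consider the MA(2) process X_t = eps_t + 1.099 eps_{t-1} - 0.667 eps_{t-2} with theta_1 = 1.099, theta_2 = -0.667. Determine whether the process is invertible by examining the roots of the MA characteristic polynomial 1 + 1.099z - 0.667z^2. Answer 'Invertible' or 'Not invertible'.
\text{Not invertible}

The MA(q) characteristic polynomial is P(z) = 1 + 1.099z - 0.667z^2.
Invertibility requires all roots to lie outside the unit circle, i.e. |z| > 1 for every root.
Set 1 + (1.099) z + (-0.667) z^2 = 0, i.e. a z^2 + b z + c = 0 with a = -0.667, b = 1.099, c = 1.
Discriminant D = b^2 - 4ac = (1.099)^2 - 4*(-0.667)*1 = 1.207801 - (-2.668) = 3.875801.
D >= 0, so the roots are real: z = (-b +/- sqrt(D)) / (2a) = (-1.099 +/- 1.968705) / (-1.334).
  z_1 = (-1.099 + 1.968705) / (-1.334) = -0.652,   |z_1| = 0.652.
  z_2 = (-1.099 - 1.968705) / (-1.334) = 2.2996,   |z_2| = 2.2996.
Moduli of all roots: 0.6520, 2.2996.
All moduli strictly greater than 1? No.
Verdict: Not invertible.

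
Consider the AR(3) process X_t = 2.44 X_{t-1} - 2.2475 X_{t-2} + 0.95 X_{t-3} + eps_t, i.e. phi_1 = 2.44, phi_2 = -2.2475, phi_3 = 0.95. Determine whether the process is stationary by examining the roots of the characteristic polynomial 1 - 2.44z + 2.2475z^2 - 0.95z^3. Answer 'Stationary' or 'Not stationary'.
\text{Not stationary}

The AR(p) characteristic polynomial is P(z) = 1 - 2.44z + 2.2475z^2 - 0.95z^3.
Stationarity requires all roots to lie outside the unit circle, i.e. |z| > 1 for every root.
Degree 3: look for a simple real root z0 first, then factor out (1 - z/z0) and solve the remaining quadratic.
Testing z0 = 0.8: P(0.8) = 1 + (-2.44)(0.8) + (2.2475)(0.8)^2 + (-0.95)(0.8)^3
  = 1 + (-1.952) + (1.4384) + (-0.4864) = 0.  So z_0 = 0.8 is a root, |z_0| = 0.8.
Divide out the factor (1 - 1.25 z) = (1 - z/z0) (since 1/z0 = 1.25):
  P(z) = (1 - 1.25 z)(1 + (-1.19) z + (0.76) z^2)
  [check: z-coef -1.19 - (1.25) = -2.44; z^2-coef 0.76 - (1.25)(-1.19) = 2.2475; z^3-coef -(1.25)(0.76) = -0.95.]
Remaining roots from the quadratic factor 1 + (-1.19) z + (0.76) z^2:
  Set 1 + (-1.19) z + (0.76) z^2 = 0, i.e. a z^2 + b z + c = 0 with a = 0.76, b = -1.19, c = 1.
  Discriminant D = b^2 - 4ac = (-1.19)^2 - 4*(0.76)*1 = 1.4161 - (3.04) = -1.6239.
  D < 0, so the roots are the complex-conjugate pair z = (-b +/- i sqrt(-D)) / (2a) = 0.7829 +/- 0.8384i.
  For a conjugate pair |z|^2 = z * conj(z) = (product of roots) = c/a = 1/(0.76) = 1.315789, so |z| = sqrt(1.315789) = 1.1471 for both roots.
Moduli of all roots: 0.8000, 1.1471, 1.1471.
All moduli strictly greater than 1? No.
Verdict: Not stationary.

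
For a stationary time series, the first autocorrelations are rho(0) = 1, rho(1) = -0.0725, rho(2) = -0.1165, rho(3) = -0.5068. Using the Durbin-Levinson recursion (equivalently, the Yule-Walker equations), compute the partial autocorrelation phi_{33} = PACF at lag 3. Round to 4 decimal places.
\phi_{33} = -0.5360

The PACF at lag k is phi_{kk}, the last component of the solution
to the Yule-Walker system G_k phi = r_k where
  (G_k)_{ij} = rho(|i - j|), (r_k)_i = rho(i), i,j = 1..k.
Equivalently, Durbin-Levinson gives phi_{kk} iteratively:
  phi_{11} = rho(1)
  phi_{kk} = [rho(k) - sum_{j=1..k-1} phi_{k-1,j} rho(k-j)]
            / [1 - sum_{j=1..k-1} phi_{k-1,j} rho(j)],
  phi_{k,j} = phi_{k-1,j} - phi_{kk} phi_{k-1,k-j},  j = 1..k-1.
Step k = 1:
  phi_11 = rho(1) = -0.0725.
Step k = 2:
  phi_22 = [rho(2) - phi_11 rho(1)] / [1 - phi_11 rho(1)] = [-0.1165 - (-0.0725)(-0.0725)] / [1 - (-0.0725)(-0.0725)]
         = -0.12175625 / 0.99474375 = -0.1224.
  Update: phi_21 = phi_11 - phi_22 phi_11 = -0.0725 - (-0.1224)(-0.0725) = -0.081374.
Step k = 3:
  phi_33 = [rho(3) - phi_21 rho(2) - phi_22 rho(1)] / [1 - phi_21 rho(1) - phi_22 rho(2)]
    numerator   = -0.5068 - (-0.081374)(-0.1165) - (-0.1224)(-0.0725) = -0.52515404
    denominator = 1 - (-0.081374)(-0.0725) - (-0.1224)(-0.1165) = 0.97984083
  phi_33 = -0.52515404 / 0.97984083 = -0.536.
Therefore phi_{33} = -0.5360.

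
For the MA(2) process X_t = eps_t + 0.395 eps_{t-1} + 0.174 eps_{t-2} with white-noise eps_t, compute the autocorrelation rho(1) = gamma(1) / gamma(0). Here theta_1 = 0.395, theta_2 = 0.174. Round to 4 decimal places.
\rho(1) = 0.3909

For an MA(q) process with theta_0 = 1, the autocovariance is
  gamma(k) = sigma^2 * sum_{i=0..q-k} theta_i * theta_{i+k},
and rho(k) = gamma(k) / gamma(0). Sigma^2 cancels.
  numerator   = (1)*(0.395) + (0.395)*(0.174) = 0.46373.
  denominator = (1)^2 + (0.395)^2 + (0.174)^2 = 1.186301.
  rho(1) = 0.46373 / 1.186301 = 0.3909.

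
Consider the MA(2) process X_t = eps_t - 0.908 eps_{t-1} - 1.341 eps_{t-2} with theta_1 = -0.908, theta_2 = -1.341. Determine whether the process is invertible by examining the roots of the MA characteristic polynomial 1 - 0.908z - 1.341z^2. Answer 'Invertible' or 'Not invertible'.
\text{Not invertible}

The MA(q) characteristic polynomial is P(z) = 1 - 0.908z - 1.341z^2.
Invertibility requires all roots to lie outside the unit circle, i.e. |z| > 1 for every root.
Set 1 + (-0.908) z + (-1.341) z^2 = 0, i.e. a z^2 + b z + c = 0 with a = -1.341, b = -0.908, c = 1.
Discriminant D = b^2 - 4ac = (-0.908)^2 - 4*(-1.341)*1 = 0.824464 - (-5.364) = 6.188464.
D >= 0, so the roots are real: z = (-b +/- sqrt(D)) / (2a) = (0.908 +/- 2.487662) / (-2.682).
  z_1 = (0.908 + 2.487662) / (-2.682) = -1.2661,   |z_1| = 1.2661.
  z_2 = (0.908 - 2.487662) / (-2.682) = 0.589,   |z_2| = 0.589.
Moduli of all roots: 1.2661, 0.5890.
All moduli strictly greater than 1? No.
Verdict: Not invertible.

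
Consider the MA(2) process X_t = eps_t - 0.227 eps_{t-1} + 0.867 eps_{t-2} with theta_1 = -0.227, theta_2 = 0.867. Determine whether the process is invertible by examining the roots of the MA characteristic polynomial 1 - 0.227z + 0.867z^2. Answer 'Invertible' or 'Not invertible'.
\text{Invertible}

The MA(q) characteristic polynomial is P(z) = 1 - 0.227z + 0.867z^2.
Invertibility requires all roots to lie outside the unit circle, i.e. |z| > 1 for every root.
Set 1 + (-0.227) z + (0.867) z^2 = 0, i.e. a z^2 + b z + c = 0 with a = 0.867, b = -0.227, c = 1.
Discriminant D = b^2 - 4ac = (-0.227)^2 - 4*(0.867)*1 = 0.051529 - (3.468) = -3.416471.
D < 0, so the roots are the complex-conjugate pair z = (-b +/- i sqrt(-D)) / (2a) = 0.1309 +/- 1.066i.
For a conjugate pair |z|^2 = z * conj(z) = (product of roots) = c/a = 1/(0.867) = 1.153403, so |z| = sqrt(1.153403) = 1.074 for both roots.
Moduli of all roots: 1.0740, 1.0740.
All moduli strictly greater than 1? Yes.
Verdict: Invertible.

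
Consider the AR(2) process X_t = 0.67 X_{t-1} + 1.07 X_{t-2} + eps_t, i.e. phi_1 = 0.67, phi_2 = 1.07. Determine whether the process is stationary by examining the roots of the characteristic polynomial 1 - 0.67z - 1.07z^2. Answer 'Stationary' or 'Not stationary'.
\text{Not stationary}

The AR(p) characteristic polynomial is P(z) = 1 - 0.67z - 1.07z^2.
Stationarity requires all roots to lie outside the unit circle, i.e. |z| > 1 for every root.
Set 1 + (-0.67) z + (-1.07) z^2 = 0, i.e. a z^2 + b z + c = 0 with a = -1.07, b = -0.67, c = 1.
Discriminant D = b^2 - 4ac = (-0.67)^2 - 4*(-1.07)*1 = 0.4489 - (-4.28) = 4.7289.
D >= 0, so the roots are real: z = (-b +/- sqrt(D)) / (2a) = (0.67 +/- 2.174603) / (-2.14).
  z_1 = (0.67 + 2.174603) / (-2.14) = -1.3293,   |z_1| = 1.3293.
  z_2 = (0.67 - 2.174603) / (-2.14) = 0.7031,   |z_2| = 0.7031.
Moduli of all roots: 1.3293, 0.7031.
All moduli strictly greater than 1? No.
Verdict: Not stationary.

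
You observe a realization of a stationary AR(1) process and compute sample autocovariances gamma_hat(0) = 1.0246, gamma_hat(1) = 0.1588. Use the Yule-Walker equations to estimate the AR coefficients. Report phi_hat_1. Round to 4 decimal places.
\hat\phi_{1} = 0.1550

The Yule-Walker equations for an AR(p) process read, in matrix form,
  Gamma_p phi = r_p,   with   (Gamma_p)_{ij} = gamma(|i - j|),
                       (r_p)_i = gamma(i),   i,j = 1..p.
Substitute the sample gammas (Toeplitz matrix and right-hand side of size 1):
  Gamma_p = [[1.0246]]
  r_p     = [0.1588]
With p = 1 this is the single equation gamma(0) phi_1 = gamma(1):
  phi_hat_1 = gamma(1) / gamma(0) = 0.1588 / 1.0246 = 0.1550.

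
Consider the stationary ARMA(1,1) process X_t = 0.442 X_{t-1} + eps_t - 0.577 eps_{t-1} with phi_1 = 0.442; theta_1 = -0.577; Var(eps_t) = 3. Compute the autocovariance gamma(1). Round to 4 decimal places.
\gamma(1) = -0.3750

Multiply the model equation by X_{t-k} and take expectations. With theta_0 = psi_0 = 1 and psi_j the MA(infinity) weights, this gives
  gamma(k) - sum_i phi_i gamma(k-i) = c_k,
  c_k = sigma^2 * sum_{j=k..q} theta_j psi_{j-k}   (c_k = 0 for k > q),
using gamma(-m) = gamma(m).
psi-weights needed (psi_j = theta_j + sum_i phi_i psi_{j-i}):
  psi_1 = theta_1 + phi_1 = -0.577 + (0.442) = -0.135
Right-hand sides:
  c_0 = sigma^2 (1 + theta_1 psi_1) = 3 * (1 + (-0.577)(-0.135)) = 3 * 1.077895 = 3.233685
  c_1 = sigma^2 theta_1 = 3 * (-0.577) = -1.731
  c_2 = 0
Equations for k = 0 and k = 1 (AR order 1):
  gamma(0) = phi_1 gamma(1) + c_0
  gamma(1) = phi_1 gamma(0) + c_1
Substituting the second into the first: gamma(0) (1 - phi_1^2) = c_0 + phi_1 c_1, so
  gamma(0) = (c_0 + phi_1 c_1) / (1 - phi_1^2) = (3.233685 + (0.442)(-1.731)) / (1 - (0.442)^2) = 2.468583 / 0.804636 = 3.06795.
  gamma(1) = phi_1 gamma(0) + c_1 = (0.442)(3.06795) + (-1.731) = -0.374966.
Therefore gamma(1) = -0.3750 (to 4 decimal places).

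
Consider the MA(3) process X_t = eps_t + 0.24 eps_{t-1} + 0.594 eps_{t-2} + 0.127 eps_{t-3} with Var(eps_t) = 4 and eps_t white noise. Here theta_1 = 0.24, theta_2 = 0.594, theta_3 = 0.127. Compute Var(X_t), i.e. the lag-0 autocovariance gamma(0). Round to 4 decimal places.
\gamma(0) = 5.7063

For an MA(q) process X_t = eps_t + sum_i theta_i eps_{t-i} with
Var(eps_t) = sigma^2, the variance is
  gamma(0) = sigma^2 * (1 + sum_i theta_i^2).
  sum_i theta_i^2 = (0.24)^2 + (0.594)^2 + (0.127)^2 = 0.0576 + 0.352836 + 0.016129 = 0.426565.
  gamma(0) = 4 * (1 + 0.426565) = 4 * 1.426565 = 5.70626, which rounds to 5.7063.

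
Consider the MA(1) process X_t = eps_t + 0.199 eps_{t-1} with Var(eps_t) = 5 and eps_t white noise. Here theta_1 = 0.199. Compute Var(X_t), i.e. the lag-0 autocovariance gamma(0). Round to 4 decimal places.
\gamma(0) = 5.1980

For an MA(q) process X_t = eps_t + sum_i theta_i eps_{t-i} with
Var(eps_t) = sigma^2, the variance is
  gamma(0) = sigma^2 * (1 + sum_i theta_i^2).
  sum_i theta_i^2 = (0.199)^2 = 0.039601.
  gamma(0) = 5 * (1 + 0.039601) = 5 * 1.039601 = 5.198005, which rounds to 5.1980.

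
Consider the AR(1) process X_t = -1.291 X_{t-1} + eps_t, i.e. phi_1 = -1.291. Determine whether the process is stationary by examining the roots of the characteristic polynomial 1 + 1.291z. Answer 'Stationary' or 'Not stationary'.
\text{Not stationary}

The AR(p) characteristic polynomial is P(z) = 1 + 1.291z.
Stationarity requires all roots to lie outside the unit circle, i.e. |z| > 1 for every root.
This is linear in z: 1 + (1.291) z = 0  =>  z = -1/(1.291) = -0.774593,  |z| = 0.774593.
Moduli of all roots: 0.7746.
All moduli strictly greater than 1? No.
Verdict: Not stationary.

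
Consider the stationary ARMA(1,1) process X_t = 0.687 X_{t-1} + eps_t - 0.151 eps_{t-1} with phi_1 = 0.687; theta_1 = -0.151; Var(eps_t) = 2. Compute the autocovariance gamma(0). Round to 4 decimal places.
\gamma(0) = 3.0882

Multiply the model equation by X_{t-k} and take expectations. With theta_0 = psi_0 = 1 and psi_j the MA(infinity) weights, this gives
  gamma(k) - sum_i phi_i gamma(k-i) = c_k,
  c_k = sigma^2 * sum_{j=k..q} theta_j psi_{j-k}   (c_k = 0 for k > q),
using gamma(-m) = gamma(m).
psi-weights needed (psi_j = theta_j + sum_i phi_i psi_{j-i}):
  psi_1 = theta_1 + phi_1 = -0.151 + (0.687) = 0.536
Right-hand sides:
  c_0 = sigma^2 (1 + theta_1 psi_1) = 2 * (1 + (-0.151)(0.536)) = 2 * 0.919064 = 1.838128
  c_1 = sigma^2 theta_1 = 2 * (-0.151) = -0.302
  c_2 = 0
Equations for k = 0 and k = 1 (AR order 1):
  gamma(0) = phi_1 gamma(1) + c_0
  gamma(1) = phi_1 gamma(0) + c_1
Substituting the second into the first: gamma(0) (1 - phi_1^2) = c_0 + phi_1 c_1, so
  gamma(0) = (c_0 + phi_1 c_1) / (1 - phi_1^2) = (1.838128 + (0.687)(-0.302)) / (1 - (0.687)^2) = 1.630654 / 0.528031 = 3.088179.
Therefore gamma(0) = 3.0882 (to 4 decimal places).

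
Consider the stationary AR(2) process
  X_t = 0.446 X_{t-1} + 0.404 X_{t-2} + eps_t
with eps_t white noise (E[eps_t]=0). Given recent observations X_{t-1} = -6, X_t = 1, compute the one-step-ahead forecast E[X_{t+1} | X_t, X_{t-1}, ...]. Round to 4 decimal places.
E[X_{t+1} \mid \mathcal F_t] = -1.9780

For an AR(p) model X_t = c + sum_i phi_i X_{t-i} + eps_t, the
one-step-ahead conditional mean is
  E[X_{t+1} | X_t, ...] = c + sum_i phi_i X_{t+1-i}.
Substitute known values:
  E[X_{t+1} | ...] = (0.446) * (1) + (0.404) * (-6)
                   = -1.9780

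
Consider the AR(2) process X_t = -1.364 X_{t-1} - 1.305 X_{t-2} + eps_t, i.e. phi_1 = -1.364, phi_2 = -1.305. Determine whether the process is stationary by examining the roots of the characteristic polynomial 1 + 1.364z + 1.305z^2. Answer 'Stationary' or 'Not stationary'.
\text{Not stationary}

The AR(p) characteristic polynomial is P(z) = 1 + 1.364z + 1.305z^2.
Stationarity requires all roots to lie outside the unit circle, i.e. |z| > 1 for every root.
Set 1 + (1.364) z + (1.305) z^2 = 0, i.e. a z^2 + b z + c = 0 with a = 1.305, b = 1.364, c = 1.
Discriminant D = b^2 - 4ac = (1.364)^2 - 4*(1.305)*1 = 1.860496 - (5.22) = -3.359504.
D < 0, so the roots are the complex-conjugate pair z = (-b +/- i sqrt(-D)) / (2a) = -0.5226 +/- 0.7023i.
For a conjugate pair |z|^2 = z * conj(z) = (product of roots) = c/a = 1/(1.305) = 0.766284, so |z| = sqrt(0.766284) = 0.8754 for both roots.
Moduli of all roots: 0.8754, 0.8754.
All moduli strictly greater than 1? No.
Verdict: Not stationary.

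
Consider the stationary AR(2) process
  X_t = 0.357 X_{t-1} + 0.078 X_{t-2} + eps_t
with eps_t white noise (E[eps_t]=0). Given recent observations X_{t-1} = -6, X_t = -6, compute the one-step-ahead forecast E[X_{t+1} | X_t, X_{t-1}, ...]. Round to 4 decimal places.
E[X_{t+1} \mid \mathcal F_t] = -2.6100

For an AR(p) model X_t = c + sum_i phi_i X_{t-i} + eps_t, the
one-step-ahead conditional mean is
  E[X_{t+1} | X_t, ...] = c + sum_i phi_i X_{t+1-i}.
Substitute known values:
  E[X_{t+1} | ...] = (0.357) * (-6) + (0.078) * (-6)
                   = -2.6100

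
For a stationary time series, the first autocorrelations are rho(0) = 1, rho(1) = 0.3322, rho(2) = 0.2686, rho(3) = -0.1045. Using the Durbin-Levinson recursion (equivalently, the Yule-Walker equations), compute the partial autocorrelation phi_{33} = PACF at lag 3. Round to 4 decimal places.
\phi_{33} = -0.2750

The PACF at lag k is phi_{kk}, the last component of the solution
to the Yule-Walker system G_k phi = r_k where
  (G_k)_{ij} = rho(|i - j|), (r_k)_i = rho(i), i,j = 1..k.
Equivalently, Durbin-Levinson gives phi_{kk} iteratively:
  phi_{11} = rho(1)
  phi_{kk} = [rho(k) - sum_{j=1..k-1} phi_{k-1,j} rho(k-j)]
            / [1 - sum_{j=1..k-1} phi_{k-1,j} rho(j)],
  phi_{k,j} = phi_{k-1,j} - phi_{kk} phi_{k-1,k-j},  j = 1..k-1.
Step k = 1:
  phi_11 = rho(1) = 0.3322.
Step k = 2:
  phi_22 = [rho(2) - phi_11 rho(1)] / [1 - phi_11 rho(1)] = [0.2686 - (0.3322)(0.3322)] / [1 - (0.3322)(0.3322)]
         = 0.15824316 / 0.88964316 = 0.177873.
  Update: phi_21 = phi_11 - phi_22 phi_11 = 0.3322 - (0.177873)(0.3322) = 0.273111.
Step k = 3:
  phi_33 = [rho(3) - phi_21 rho(2) - phi_22 rho(1)] / [1 - phi_21 rho(1) - phi_22 rho(2)]
    numerator   = -0.1045 - (0.273111)(0.2686) - (0.177873)(0.3322) = -0.23694682
    denominator = 1 - (0.273111)(0.3322) - (0.177873)(0.2686) = 0.86149603
  phi_33 = -0.23694682 / 0.86149603 = -0.275.
Therefore phi_{33} = -0.2750.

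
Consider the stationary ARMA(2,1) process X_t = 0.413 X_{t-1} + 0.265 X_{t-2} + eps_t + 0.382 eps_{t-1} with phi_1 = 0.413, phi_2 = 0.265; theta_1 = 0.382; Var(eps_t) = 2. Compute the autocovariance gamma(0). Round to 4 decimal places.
\gamma(0) = 4.9519

Multiply the model equation by X_{t-k} and take expectations. With theta_0 = psi_0 = 1 and psi_j the MA(infinity) weights, this gives
  gamma(k) - sum_i phi_i gamma(k-i) = c_k,
  c_k = sigma^2 * sum_{j=k..q} theta_j psi_{j-k}   (c_k = 0 for k > q),
using gamma(-m) = gamma(m).
psi-weights needed (psi_j = theta_j + sum_i phi_i psi_{j-i}):
  psi_1 = theta_1 + phi_1 = 0.382 + (0.413) = 0.795
Right-hand sides:
  c_0 = sigma^2 (1 + theta_1 psi_1) = 2 * (1 + (0.382)(0.795)) = 2 * 1.30369 = 2.60738
  c_1 = sigma^2 theta_1 = 2 * (0.382) = 0.764
  c_2 = 0
Equations for k = 0, 1, 2 (AR order 2, c_2 = 0):
  (E0) gamma(0) = phi_1 gamma(1) + phi_2 gamma(2) + c_0
  (E1) gamma(1) = phi_1 gamma(0) + phi_2 gamma(1) + c_1
  (E2) gamma(2) = phi_1 gamma(1) + phi_2 gamma(0)
From (E1): gamma(1) = A gamma(0) + B with
  A = phi_1 / (1 - phi_2) = 0.413 / 0.735 = 0.561905,   B = c_1 / (1 - phi_2) = 0.764 / 0.735 = 1.039456.
Insert (E2) into (E0): gamma(0) (1 - phi_2^2) = phi_1 (1 + phi_2) gamma(1) + c_0.
  phi_1 (1 + phi_2) = (0.413)(1.265) = 0.522445,   1 - phi_2^2 = 0.929775.
Replace gamma(1) by A gamma(0) + B and collect gamma(0):
  gamma(0) [0.929775 - (0.522445)(0.561905)] = (0.522445)(1.039456) + 2.60738
  gamma(0) * 0.636211 = 3.150438
  gamma(0) = 3.150438 / 0.636211 = 4.951879.
Therefore gamma(0) = 4.9519 (to 4 decimal places).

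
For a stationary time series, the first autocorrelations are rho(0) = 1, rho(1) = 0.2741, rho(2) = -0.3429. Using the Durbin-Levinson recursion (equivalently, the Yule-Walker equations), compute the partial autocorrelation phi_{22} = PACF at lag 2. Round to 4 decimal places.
\phi_{22} = -0.4520

The PACF at lag k is phi_{kk}, the last component of the solution
to the Yule-Walker system G_k phi = r_k where
  (G_k)_{ij} = rho(|i - j|), (r_k)_i = rho(i), i,j = 1..k.
Equivalently, Durbin-Levinson gives phi_{kk} iteratively:
  phi_{11} = rho(1)
  phi_{kk} = [rho(k) - sum_{j=1..k-1} phi_{k-1,j} rho(k-j)]
            / [1 - sum_{j=1..k-1} phi_{k-1,j} rho(j)],
  phi_{k,j} = phi_{k-1,j} - phi_{kk} phi_{k-1,k-j},  j = 1..k-1.
Step k = 1:
  phi_11 = rho(1) = 0.2741.
Step k = 2:
  phi_22 = [rho(2) - phi_11 rho(1)] / [1 - phi_11 rho(1)] = [-0.3429 - (0.2741)(0.2741)] / [1 - (0.2741)(0.2741)]
         = -0.41803081 / 0.92486919 = -0.452.
Therefore phi_{22} = -0.4520.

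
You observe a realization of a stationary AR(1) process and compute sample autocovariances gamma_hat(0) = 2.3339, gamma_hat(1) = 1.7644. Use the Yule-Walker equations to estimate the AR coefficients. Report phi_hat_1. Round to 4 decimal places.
\hat\phi_{1} = 0.7560

The Yule-Walker equations for an AR(p) process read, in matrix form,
  Gamma_p phi = r_p,   with   (Gamma_p)_{ij} = gamma(|i - j|),
                       (r_p)_i = gamma(i),   i,j = 1..p.
Substitute the sample gammas (Toeplitz matrix and right-hand side of size 1):
  Gamma_p = [[2.3339]]
  r_p     = [1.7644]
With p = 1 this is the single equation gamma(0) phi_1 = gamma(1):
  phi_hat_1 = gamma(1) / gamma(0) = 1.7644 / 2.3339 = 0.7560.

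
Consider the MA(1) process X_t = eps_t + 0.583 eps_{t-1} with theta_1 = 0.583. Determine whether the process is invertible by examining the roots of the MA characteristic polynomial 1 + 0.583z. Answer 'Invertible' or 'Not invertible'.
\text{Invertible}

The MA(q) characteristic polynomial is P(z) = 1 + 0.583z.
Invertibility requires all roots to lie outside the unit circle, i.e. |z| > 1 for every root.
This is linear in z: 1 + (0.583) z = 0  =>  z = -1/(0.583) = -1.715266,  |z| = 1.715266.
Moduli of all roots: 1.7153.
All moduli strictly greater than 1? Yes.
Verdict: Invertible.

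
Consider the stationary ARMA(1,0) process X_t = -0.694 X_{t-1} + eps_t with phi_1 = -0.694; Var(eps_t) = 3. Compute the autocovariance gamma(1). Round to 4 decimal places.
\gamma(1) = -4.0165

Multiply the model equation by X_{t-k} and take expectations. With theta_0 = psi_0 = 1 and psi_j the MA(infinity) weights, this gives
  gamma(k) - sum_i phi_i gamma(k-i) = c_k,
  c_k = sigma^2 * sum_{j=k..q} theta_j psi_{j-k}   (c_k = 0 for k > q),
using gamma(-m) = gamma(m).
Pure AR (q = 0): c_0 = sigma^2 = 3, c_k = 0 for k >= 1.
Equations for k = 0 and k = 1 (AR order 1):
  gamma(0) = phi_1 gamma(1) + c_0
  gamma(1) = phi_1 gamma(0) + c_1
Substituting the second into the first: gamma(0) (1 - phi_1^2) = c_0 + phi_1 c_1, so
  gamma(0) = c_0 / (1 - phi_1^2) = 3 / (1 - (-0.694)^2) = 3 / 0.518364 = 5.787439.
  gamma(1) = phi_1 gamma(0) = (-0.694)(5.787439) = -4.016483.
Therefore gamma(1) = -4.0165 (to 4 decimal places).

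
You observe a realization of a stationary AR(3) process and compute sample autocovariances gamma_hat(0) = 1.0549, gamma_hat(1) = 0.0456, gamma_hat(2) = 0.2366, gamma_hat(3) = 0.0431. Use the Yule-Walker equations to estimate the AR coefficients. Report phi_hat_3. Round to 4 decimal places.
\hat\phi_{3} = 0.0250

The Yule-Walker equations for an AR(p) process read, in matrix form,
  Gamma_p phi = r_p,   with   (Gamma_p)_{ij} = gamma(|i - j|),
                       (r_p)_i = gamma(i),   i,j = 1..p.
Substitute the sample gammas (Toeplitz matrix and right-hand side of size 3):
  Gamma_p = [[1.0549, 0.0456, 0.2366], [0.0456, 1.0549, 0.0456], [0.2366, 0.0456, 1.0549]]
  r_p     = [0.0456, 0.2366, 0.0431]
Written out (R1..R3):
  (R1) 1.0549 phi_1 + 0.0456 phi_2 + 0.2366 phi_3 = 0.0456
  (R2) 0.0456 phi_1 + 1.0549 phi_2 + 0.0456 phi_3 = 0.2366
  (R3) 0.2366 phi_1 + 0.0456 phi_2 + 1.0549 phi_3 = 0.0431
Gaussian elimination:
  R2 <- R2 - (0.0456/1.0549) R1 = R2 - (0.043227) R1:  1.052929 phi_2 + 0.035373 phi_3 = 0.234629
  R3 <- R3 - (0.2366/1.0549) R1 = R3 - (0.224287) R1:  0.035373 phi_2 + 1.001834 phi_3 = 0.032873
  R3 <- R3 - (0.035373/1.052929) R2 = R3 - (0.033594) R2:  1.000645 phi_3 = 0.02499
Back-substitution:
  phi_hat_3 = 0.02499 / 1.000645 = 0.024974
  phi_hat_2 = (0.234629 - (0.035373)(0.024974)) / 1.052929 = 0.221995
  phi_hat_1 = (0.0456 - (0.0456)(0.221995) - (0.2366)(0.024974)) / 1.0549 = 0.028029
So phi_hat = [0.0280, 0.2220, 0.0250].
Therefore phi_hat_3 = 0.0250.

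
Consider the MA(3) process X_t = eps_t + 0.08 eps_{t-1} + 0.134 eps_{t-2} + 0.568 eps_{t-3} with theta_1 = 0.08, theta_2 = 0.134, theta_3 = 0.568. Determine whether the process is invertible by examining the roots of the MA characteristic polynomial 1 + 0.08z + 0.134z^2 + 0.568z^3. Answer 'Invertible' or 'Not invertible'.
\text{Invertible}

The MA(q) characteristic polynomial is P(z) = 1 + 0.08z + 0.134z^2 + 0.568z^3.
Invertibility requires all roots to lie outside the unit circle, i.e. |z| > 1 for every root.
Degree 3: look for a simple real root z0 first, then factor out (1 - z/z0) and solve the remaining quadratic.
Testing z0 = -1.25: P(-1.25) = 1 + (0.08)(-1.25) + (0.134)(-1.25)^2 + (0.568)(-1.25)^3
  = 1 + (-0.1) + (0.209375) + (-1.109375) = 0.  So z_0 = -1.25 is a root, |z_0| = 1.25.
Divide out the factor (1 + 0.8 z) = (1 - z/z0) (since 1/z0 = -0.8):
  P(z) = (1 + 0.8 z)(1 + (-0.72) z + (0.71) z^2)
  [check: z-coef -0.72 - (-0.8) = 0.08; z^2-coef 0.71 - (-0.8)(-0.72) = 0.134; z^3-coef -(-0.8)(0.71) = 0.568.]
Remaining roots from the quadratic factor 1 + (-0.72) z + (0.71) z^2:
  Set 1 + (-0.72) z + (0.71) z^2 = 0, i.e. a z^2 + b z + c = 0 with a = 0.71, b = -0.72, c = 1.
  Discriminant D = b^2 - 4ac = (-0.72)^2 - 4*(0.71)*1 = 0.5184 - (2.84) = -2.3216.
  D < 0, so the roots are the complex-conjugate pair z = (-b +/- i sqrt(-D)) / (2a) = 0.507 +/- 1.073i.
  For a conjugate pair |z|^2 = z * conj(z) = (product of roots) = c/a = 1/(0.71) = 1.408451, so |z| = sqrt(1.408451) = 1.1868 for both roots.
Moduli of all roots: 1.2500, 1.1868, 1.1868.
All moduli strictly greater than 1? Yes.
Verdict: Invertible.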